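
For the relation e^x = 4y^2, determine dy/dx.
Take d/dx of both sides. Since y is implicitly a function of x, the chain rule attaches a y' = dy/dx factor whenever we differentiate through y.

Set F(x, y) = (left side) − (right side), so the curve is F = 0. Differentiating each term of F:
  d/dx[-4y^2] = -8y·y'
  d/dx[e^(x)] = e^(x)

Collecting, the y'-free part is the partial derivative in x and the y' coefficient is the partial derivative in y:
  ∂F/∂x = e^(x)
  ∂F/∂y = -8y

so d/dx[F(x, y(x))] = ∂F/∂x + (∂F/∂y)·y' = 0. Rearranging,
  dy/dx = -(∂F/∂x)/(∂F/∂y) = -(e^(x))/(-8y) = e^(x)/(8y)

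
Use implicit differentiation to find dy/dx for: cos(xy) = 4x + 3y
Take d/dx of both sides. Since y is implicitly a function of x, the chain rule attaches a y' = dy/dx factor whenever we differentiate through y.

Set F(x, y) = (left side) − (right side), so the curve is F = 0. Differentiating each term of F:
  d/dx[-4x] = -4
  d/dx[-3y] = -3·y'
  d/dx[cos(xy)] = -(x·y' + y)·sin(xy)

Collecting, the y'-free part is the partial derivative in x and the y' coefficient is the partial derivative in y:
  ∂F/∂x = -y·sin(xy) - 4
  ∂F/∂y = -x·sin(xy) - 3

so d/dx[F(x, y(x))] = ∂F/∂x + (∂F/∂y)·y' = 0. Rearranging,
  dy/dx = -(∂F/∂x)/(∂F/∂y) = -(-y·sin(xy) - 4)/(-x·sin(xy) - 3) = -(y·sin(xy) + 4)/(x·sin(xy) + 3)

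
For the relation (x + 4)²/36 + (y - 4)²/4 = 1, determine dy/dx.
Apply d/dx to both sides, remembering that y depends on x. Each occurrence of y therefore brings in a y' = dy/dx via the chain rule.

With F(x, y) equal to the left-hand side minus the right, differentiate F term by term:
  d/dx[(x + 4)^2/36] = x/18 + 2/9
  d/dx[(y - 4)^2/4] = y'(y - 4)/2
  d/dx[-1] = 0
Adding these up, d/dx[F] = 0 becomes
  (x/18 + 2/9) + (y/2 - 2)·y' = 0,
so isolating y',
  dy/dx = -(x/18 + 2/9)/(y/2 - 2)
        = -((x + 4)/18)/((y - 4)/2) = (-x - 4)/(9(y - 4))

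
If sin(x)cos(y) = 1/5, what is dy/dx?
Differentiate the relation implicitly: treat y = y(x) and apply the chain rule, so every y-derivative picks up a y' = dy/dx factor.

With everything moved to the left-hand side, differentiate term by term:
  d/dx[sin(x)·cos(y)] = -y'·sin(x)·sin(y) + cos(x)·cos(y)
  d/dx[-1/5] = 0

Separating the contributions that come from x directly and those that come through y:
  without y':      cos(x)·cos(y)
  multiplying y':  -sin(x)·sin(y)

so (cos(x)·cos(y)) + (-sin(x)·sin(y))·y' = 0, and therefore
  dy/dx = -(cos(x)·cos(y))/(-sin(x)·sin(y)) = 1/(tan(x)·tan(y))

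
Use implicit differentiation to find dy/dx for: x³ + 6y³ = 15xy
Differentiate the relation implicitly: treat y = y(x) and apply the chain rule, so every y-derivative picks up a y' = dy/dx factor.

With everything moved to the left-hand side, differentiate term by term:
  d/dx[x^3] = 3x^2
  d/dx[-15xy] = -15x·y' - 15y
  d/dx[6y^3] = 18y^2·y'

Separating the contributions that come from x directly and those that come through y:
  without y':      3x^2 - 15y
  multiplying y':  -15x + 18y^2

so (3x^2 - 15y) + (-15x + 18y^2)·y' = 0, and therefore
  dy/dx = -(3x^2 - 15y)/(-15x + 18y^2) = (x^2 - 5y)/(5x - 6y^2)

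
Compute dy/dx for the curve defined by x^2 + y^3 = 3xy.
Differentiate the relation implicitly: treat y = y(x) and apply the chain rule, so every y-derivative picks up a y' = dy/dx factor.

With everything moved to the left-hand side, differentiate term by term:
  d/dx[x^2] = 2x
  d/dx[-3xy] = -3x·y' - 3y
  d/dx[y^3] = 3y^2·y'

Separating the contributions that come from x directly and those that come through y:
  without y':      2x - 3y
  multiplying y':  -3x + 3y^2

so (2x - 3y) + (-3x + 3y^2)·y' = 0, and therefore
  dy/dx = -(2x - 3y)/(-3x + 3y^2) = (2x/3 - y)/(x - y^2)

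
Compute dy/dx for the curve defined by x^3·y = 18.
Differentiate both sides with respect to x, treating y as y(x). By the chain rule, any term containing y contributes a factor of y' = dy/dx when we differentiate it.

Move every term to one side and write the relation as F(x, y) = 0. Term by term,
  d/dx[x^3y] = x^3·y' + 3x^2y
  d/dx[-18] = 0

The pieces without y' make up ∂F/∂x and the coefficient of y' is ∂F/∂y:
  ∂F/∂x = 3x^2y,
  ∂F/∂y = x^3.

Since d/dx[F] = ∂F/∂x + (∂F/∂y)·y' = 0, solve for y':
  (∂F/∂y)·y' = -∂F/∂x
  dy/dx = -(∂F/∂x)/(∂F/∂y) = -(3x^2y)/(x^3) = -3y/x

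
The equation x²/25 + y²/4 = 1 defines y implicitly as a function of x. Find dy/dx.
Differentiate the relation implicitly: treat y = y(x) and apply the chain rule, so every y-derivative picks up a y' = dy/dx factor.

With everything moved to the left-hand side, differentiate term by term:
  d/dx[x^2/25] = 2x/25
  d/dx[y^2/4] = y·y'/2
  d/dx[-1] = 0

Separating the contributions that come from x directly and those that come through y:
  without y':      2x/25
  multiplying y':  y/2

so (2x/25) + (y/2)·y' = 0, and therefore
  dy/dx = -(2x/25)/(y/2) = -4x/(25y)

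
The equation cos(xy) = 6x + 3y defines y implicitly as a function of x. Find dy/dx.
Apply d/dx to both sides, remembering that y depends on x. Each occurrence of y therefore brings in a y' = dy/dx via the chain rule.

With F(x, y) equal to the left-hand side minus the right, differentiate F term by term:
  d/dx[-6x] = -6
  d/dx[-3y] = -3·y'
  d/dx[cos(xy)] = -(x·y' + y)·sin(xy)
Adding these up, d/dx[F] = 0 becomes
  (-y·sin(xy) - 6) + (-x·sin(xy) - 3)·y' = 0,
so isolating y',
  dy/dx = -(-y·sin(xy) - 6)/(-x·sin(xy) - 3) = -(y·sin(xy) + 6)/(x·sin(xy) + 3)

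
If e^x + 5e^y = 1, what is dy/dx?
Apply d/dx to both sides, remembering that y depends on x. Each occurrence of y therefore brings in a y' = dy/dx via the chain rule.

With F(x, y) equal to the left-hand side minus the right, differentiate F term by term:
  d/dx[e^(x)] = e^(x)
  d/dx[5e^(y)] = 5·y'·e^(y)
  d/dx[-1] = 0
Adding these up, d/dx[F] = 0 becomes
  (e^(x)) + (5e^(y))·y' = 0,
so isolating y',
  dy/dx = -(e^(x))/(5e^(y)) = -e^(x - y)/5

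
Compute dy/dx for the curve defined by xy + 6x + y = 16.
Apply d/dx to both sides, remembering that y depends on x. Each occurrence of y therefore brings in a y' = dy/dx via the chain rule.

With F(x, y) equal to the left-hand side minus the right, differentiate F term by term:
  d/dx[xy] = x·y' + y
  d/dx[6x] = 6
  d/dx[y] = y'
  d/dx[-16] = 0
Adding these up, d/dx[F] = 0 becomes
  (y + 6) + (x + 1)·y' = 0,
so isolating y',
  dy/dx = -(y + 6)/(x + 1) = (-y - 6)/(x + 1)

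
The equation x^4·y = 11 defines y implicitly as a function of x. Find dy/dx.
Take d/dx of both sides. Since y is implicitly a function of x, the chain rule attaches a y' = dy/dx factor whenever we differentiate through y.

Set F(x, y) = (left side) − (right side), so the curve is F = 0. Differentiating each term of F:
  d/dx[x^4y] = x^4·y' + 4x^3y
  d/dx[-11] = 0

Collecting, the y'-free part is the partial derivative in x and the y' coefficient is the partial derivative in y:
  ∂F/∂x = 4x^3y
  ∂F/∂y = x^4

so d/dx[F(x, y(x))] = ∂F/∂x + (∂F/∂y)·y' = 0. Rearranging,
  dy/dx = -(∂F/∂x)/(∂F/∂y) = -(4x^3y)/(x^4) = -4y/x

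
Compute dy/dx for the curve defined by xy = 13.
Differentiate the relation implicitly: treat y = y(x) and apply the chain rule, so every y-derivative picks up a y' = dy/dx factor.

With everything moved to the left-hand side, differentiate term by term:
  d/dx[xy] = x·y' + y
  d/dx[-13] = 0

Separating the contributions that come from x directly and those that come through y:
  without y':      y
  multiplying y':  x

so (y) + (x)·y' = 0, and therefore
  dy/dx = -(y)/(x) = -y/x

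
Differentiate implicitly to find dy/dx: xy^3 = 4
Apply d/dx to both sides, remembering that y depends on x. Each occurrence of y therefore brings in a y' = dy/dx via the chain rule.

With F(x, y) equal to the left-hand side minus the right, differentiate F term by term:
  d/dx[xy^3] = 3xy^2·y' + y^3
  d/dx[-4] = 0
Adding these up, d/dx[F] = 0 becomes
  (y^3) + (3xy^2)·y' = 0,
so isolating y',
  dy/dx = -(y^3)/(3xy^2) = -y/(3x)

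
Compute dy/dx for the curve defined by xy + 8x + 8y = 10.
Take d/dx of both sides. Since y is implicitly a function of x, the chain rule attaches a y' = dy/dx factor whenever we differentiate through y.

Set F(x, y) = (left side) − (right side), so the curve is F = 0. Differentiating each term of F:
  d/dx[xy] = x·y' + y
  d/dx[8x] = 8
  d/dx[8y] = 8·y'
  d/dx[-10] = 0

Collecting, the y'-free part is the partial derivative in x and the y' coefficient is the partial derivative in y:
  ∂F/∂x = y + 8
  ∂F/∂y = x + 8

so d/dx[F(x, y(x))] = ∂F/∂x + (∂F/∂y)·y' = 0. Rearranging,
  dy/dx = -(∂F/∂x)/(∂F/∂y) = -(y + 8)/(x + 8) = (-y - 8)/(x + 8)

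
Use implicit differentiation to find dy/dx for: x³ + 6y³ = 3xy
Differentiate both sides with respect to x, treating y as y(x). By the chain rule, any term containing y contributes a factor of y' = dy/dx when we differentiate it.

Move every term to one side and write the relation as F(x, y) = 0. Term by term,
  d/dx[x^3] = 3x^2
  d/dx[-3xy] = -3x·y' - 3y
  d/dx[6y^3] = 18y^2·y'

The pieces without y' make up ∂F/∂x and the coefficient of y' is ∂F/∂y:
  ∂F/∂x = 3x^2 - 3y,
  ∂F/∂y = -3x + 18y^2.

Since d/dx[F] = ∂F/∂x + (∂F/∂y)·y' = 0, solve for y':
  (∂F/∂y)·y' = -∂F/∂x
  dy/dx = -(∂F/∂x)/(∂F/∂y) = -(3x^2 - 3y)/(-3x + 18y^2) = (x^2 - y)/(x - 6y^2)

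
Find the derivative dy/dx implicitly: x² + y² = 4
Differentiate both sides with respect to x, treating y as y(x). By the chain rule, any term containing y contributes a factor of y' = dy/dx when we differentiate it.

Move every term to one side and write the relation as F(x, y) = 0. Term by term,
  d/dx[x^2] = 2x
  d/dx[y^2] = 2y·y'
  d/dx[-4] = 0

The pieces without y' make up ∂F/∂x and the coefficient of y' is ∂F/∂y:
  ∂F/∂x = 2x,
  ∂F/∂y = 2y.

Since d/dx[F] = ∂F/∂x + (∂F/∂y)·y' = 0, solve for y':
  (∂F/∂y)·y' = -∂F/∂x
  dy/dx = -(∂F/∂x)/(∂F/∂y) = -(2x)/(2y) = -x/y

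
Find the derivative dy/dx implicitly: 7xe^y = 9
Differentiate the relation implicitly: treat y = y(x) and apply the chain rule, so every y-derivative picks up a y' = dy/dx factor.

With everything moved to the left-hand side, differentiate term by term:
  d/dx[7x·e^(y)] = 7x·y'·e^(y) + 7e^(y)
  d/dx[-9] = 0

Separating the contributions that come from x directly and those that come through y:
  without y':      7e^(y)
  multiplying y':  7x·e^(y)

so (7e^(y)) + (7x·e^(y))·y' = 0, and therefore
  dy/dx = -(7e^(y))/(7x·e^(y)) = -1/x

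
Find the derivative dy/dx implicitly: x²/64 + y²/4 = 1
Differentiate the relation implicitly: treat y = y(x) and apply the chain rule, so every y-derivative picks up a y' = dy/dx factor.

With everything moved to the left-hand side, differentiate term by term:
  d/dx[x^2/64] = x/32
  d/dx[y^2/4] = y·y'/2
  d/dx[-1] = 0

Separating the contributions that come from x directly and those that come through y:
  without y':      x/32
  multiplying y':  y/2

so (x/32) + (y/2)·y' = 0, and therefore
  dy/dx = -(x/32)/(y/2) = -x/(16y)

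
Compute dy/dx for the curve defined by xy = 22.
Differentiate both sides with respect to x, treating y as y(x). By the chain rule, any term containing y contributes a factor of y' = dy/dx when we differentiate it.

Move every term to one side and write the relation as F(x, y) = 0. Term by term,
  d/dx[xy] = x·y' + y
  d/dx[-22] = 0

The pieces without y' make up ∂F/∂x and the coefficient of y' is ∂F/∂y:
  ∂F/∂x = y,
  ∂F/∂y = x.

Since d/dx[F] = ∂F/∂x + (∂F/∂y)·y' = 0, solve for y':
  (∂F/∂y)·y' = -∂F/∂x
  dy/dx = -(∂F/∂x)/(∂F/∂y) = -(y)/(x) = -y/x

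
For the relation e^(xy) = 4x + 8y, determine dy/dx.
Take d/dx of both sides. Since y is implicitly a function of x, the chain rule attaches a y' = dy/dx factor whenever we differentiate through y.

Set F(x, y) = (left side) − (right side), so the curve is F = 0. Differentiating each term of F:
  d/dx[-4x] = -4
  d/dx[-8y] = -8·y'
  d/dx[e^(xy)] = (x·y' + y)·e^(xy)

Collecting, the y'-free part is the partial derivative in x and the y' coefficient is the partial derivative in y:
  ∂F/∂x = y·e^(xy) - 4
  ∂F/∂y = x·e^(xy) - 8

so d/dx[F(x, y(x))] = ∂F/∂x + (∂F/∂y)·y' = 0. Rearranging,
  dy/dx = -(∂F/∂x)/(∂F/∂y) = -(y·e^(xy) - 4)/(x·e^(xy) - 8) = (-y·e^(xy) + 4)/(x·e^(xy) - 8)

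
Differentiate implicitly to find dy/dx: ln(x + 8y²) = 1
Differentiate both sides with respect to x, treating y as y(x). By the chain rule, any term containing y contributes a factor of y' = dy/dx when we differentiate it.

Move every term to one side and write the relation as F(x, y) = 0. Term by term,
  d/dx[ln(x + 8y^2)] = (16y·y' + 1)/(x + 8y^2)
  d/dx[-1] = 0

The pieces without y' make up ∂F/∂x and the coefficient of y' is ∂F/∂y:
  ∂F/∂x = 1/(x + 8y^2),
  ∂F/∂y = 16y/(x + 8y^2).

Since d/dx[F] = ∂F/∂x + (∂F/∂y)·y' = 0, solve for y':
  (∂F/∂y)·y' = -∂F/∂x
  dy/dx = -(∂F/∂x)/(∂F/∂y) = -(1/(x + 8y^2))/(16y/(x + 8y^2)) = -1/(16y)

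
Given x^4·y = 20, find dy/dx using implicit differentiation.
Differentiate both sides with respect to x, treating y as y(x). By the chain rule, any term containing y contributes a factor of y' = dy/dx when we differentiate it.

Move every term to one side and write the relation as F(x, y) = 0. Term by term,
  d/dx[x^4y] = x^4·y' + 4x^3y
  d/dx[-20] = 0

The pieces without y' make up ∂F/∂x and the coefficient of y' is ∂F/∂y:
  ∂F/∂x = 4x^3y,
  ∂F/∂y = x^4.

Since d/dx[F] = ∂F/∂x + (∂F/∂y)·y' = 0, solve for y':
  (∂F/∂y)·y' = -∂F/∂x
  dy/dx = -(∂F/∂x)/(∂F/∂y) = -(4x^3y)/(x^4) = -4y/x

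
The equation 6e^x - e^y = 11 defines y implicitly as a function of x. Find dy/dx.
Differentiate the relation implicitly: treat y = y(x) and apply the chain rule, so every y-derivative picks up a y' = dy/dx factor.

With everything moved to the left-hand side, differentiate term by term:
  d/dx[6e^(x)] = 6e^(x)
  d/dx[-e^(y)] = -y'·e^(y)
  d/dx[-11] = 0

Separating the contributions that come from x directly and those that come through y:
  without y':      6e^(x)
  multiplying y':  -e^(y)

so (6e^(x)) + (-e^(y))·y' = 0, and therefore
  dy/dx = -(6e^(x))/(-e^(y)) = 6e^(x - y)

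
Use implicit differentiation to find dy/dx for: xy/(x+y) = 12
Take d/dx of both sides. Since y is implicitly a function of x, the chain rule attaches a y' = dy/dx factor whenever we differentiate through y.

Set F(x, y) = (left side) − (right side), so the curve is F = 0. Differentiating each term of F:
  d/dx[xy/(x + y)] = xy(-y' - 1)/(x + y)^2 + x·y'/(x + y) + y/(x + y)
  d/dx[-12] = 0

Collecting, the y'-free part is the partial derivative in x and the y' coefficient is the partial derivative in y:
  ∂F/∂x = -xy/(x + y)^2 + y/(x + y)
  ∂F/∂y = -xy/(x + y)^2 + x/(x + y)

so d/dx[F(x, y(x))] = ∂F/∂x + (∂F/∂y)·y' = 0. Rearranging,
  dy/dx = -(∂F/∂x)/(∂F/∂y) = -(-xy/(x + y)^2 + y/(x + y))/(-xy/(x + y)^2 + x/(x + y))
        = -(y^2/(x + y)^2)/(x^2/(x + y)^2) = -y^2/x^2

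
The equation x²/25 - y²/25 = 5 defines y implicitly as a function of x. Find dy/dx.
Take d/dx of both sides. Since y is implicitly a function of x, the chain rule attaches a y' = dy/dx factor whenever we differentiate through y.

Set F(x, y) = (left side) − (right side), so the curve is F = 0. Differentiating each term of F:
  d/dx[x^2/25] = 2x/25
  d/dx[-y^2/25] = -2y·y'/25
  d/dx[-5] = 0

Collecting, the y'-free part is the partial derivative in x and the y' coefficient is the partial derivative in y:
  ∂F/∂x = 2x/25
  ∂F/∂y = -2y/25

so d/dx[F(x, y(x))] = ∂F/∂x + (∂F/∂y)·y' = 0. Rearranging,
  dy/dx = -(∂F/∂x)/(∂F/∂y) = -(2x/25)/(-2y/25) = x/y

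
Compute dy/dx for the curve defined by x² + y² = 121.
Differentiate the relation implicitly: treat y = y(x) and apply the chain rule, so every y-derivative picks up a y' = dy/dx factor.

With everything moved to the left-hand side, differentiate term by term:
  d/dx[x^2] = 2x
  d/dx[y^2] = 2y·y'
  d/dx[-121] = 0

Separating the contributions that come from x directly and those that come through y:
  without y':      2x
  multiplying y':  2y

so (2x) + (2y)·y' = 0, and therefore
  dy/dx = -(2x)/(2y) = -x/y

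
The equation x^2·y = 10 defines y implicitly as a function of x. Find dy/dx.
Apply d/dx to both sides, remembering that y depends on x. Each occurrence of y therefore brings in a y' = dy/dx via the chain rule.

With F(x, y) equal to the left-hand side minus the right, differentiate F term by term:
  d/dx[x^2y] = x^2·y' + 2xy
  d/dx[-10] = 0
Adding these up, d/dx[F] = 0 becomes
  (2xy) + (x^2)·y' = 0,
so isolating y',
  dy/dx = -(2xy)/(x^2) = -2y/x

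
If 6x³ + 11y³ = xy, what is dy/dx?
Apply d/dx to both sides, remembering that y depends on x. Each occurrence of y therefore brings in a y' = dy/dx via the chain rule.

With F(x, y) equal to the left-hand side minus the right, differentiate F term by term:
  d/dx[6x^3] = 18x^2
  d/dx[-xy] = -x·y' - y
  d/dx[11y^3] = 33y^2·y'
Adding these up, d/dx[F] = 0 becomes
  (18x^2 - y) + (-x + 33y^2)·y' = 0,
so isolating y',
  dy/dx = -(18x^2 - y)/(-x + 33y^2) = (18x^2 - y)/(x - 33y^2)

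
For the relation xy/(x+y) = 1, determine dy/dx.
Differentiate the relation implicitly: treat y = y(x) and apply the chain rule, so every y-derivative picks up a y' = dy/dx factor.

With everything moved to the left-hand side, differentiate term by term:
  d/dx[xy/(x + y)] = xy(-y' - 1)/(x + y)^2 + x·y'/(x + y) + y/(x + y)
  d/dx[-1] = 0

Separating the contributions that come from x directly and those that come through y:
  without y':      -xy/(x + y)^2 + y/(x + y)
  multiplying y':  -xy/(x + y)^2 + x/(x + y)

so (-xy/(x + y)^2 + y/(x + y)) + (-xy/(x + y)^2 + x/(x + y))·y' = 0, and therefore
  dy/dx = -(-xy/(x + y)^2 + y/(x + y))/(-xy/(x + y)^2 + x/(x + y))
        = -(y^2/(x + y)^2)/(x^2/(x + y)^2) = -y^2/x^2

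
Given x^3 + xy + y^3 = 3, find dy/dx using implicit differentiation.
Differentiate the relation implicitly: treat y = y(x) and apply the chain rule, so every y-derivative picks up a y' = dy/dx factor.

With everything moved to the left-hand side, differentiate term by term:
  d/dx[x^3] = 3x^2
  d/dx[xy] = x·y' + y
  d/dx[y^3] = 3y^2·y'
  d/dx[-3] = 0

Separating the contributions that come from x directly and those that come through y:
  without y':      3x^2 + y
  multiplying y':  x + 3y^2

so (3x^2 + y) + (x + 3y^2)·y' = 0, and therefore
  dy/dx = -(3x^2 + y)/(x + 3y^2) = (-3x^2 - y)/(x + 3y^2)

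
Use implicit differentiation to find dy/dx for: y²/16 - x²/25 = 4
Differentiate both sides with respect to x, treating y as y(x). By the chain rule, any term containing y contributes a factor of y' = dy/dx when we differentiate it.

Move every term to one side and write the relation as F(x, y) = 0. Term by term,
  d/dx[-x^2/25] = -2x/25
  d/dx[y^2/16] = y·y'/8
  d/dx[-4] = 0

The pieces without y' make up ∂F/∂x and the coefficient of y' is ∂F/∂y:
  ∂F/∂x = -2x/25,
  ∂F/∂y = y/8.

Since d/dx[F] = ∂F/∂x + (∂F/∂y)·y' = 0, solve for y':
  (∂F/∂y)·y' = -∂F/∂x
  dy/dx = -(∂F/∂x)/(∂F/∂y) = -(-2x/25)/(y/8) = 16x/(25y)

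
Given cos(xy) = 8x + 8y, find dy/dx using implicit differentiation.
Take d/dx of both sides. Since y is implicitly a function of x, the chain rule attaches a y' = dy/dx factor whenever we differentiate through y.

Set F(x, y) = (left side) − (right side), so the curve is F = 0. Differentiating each term of F:
  d/dx[-8x] = -8
  d/dx[-8y] = -8·y'
  d/dx[cos(xy)] = -(x·y' + y)·sin(xy)

Collecting, the y'-free part is the partial derivative in x and the y' coefficient is the partial derivative in y:
  ∂F/∂x = -y·sin(xy) - 8
  ∂F/∂y = -x·sin(xy) - 8

so d/dx[F(x, y(x))] = ∂F/∂x + (∂F/∂y)·y' = 0. Rearranging,
  dy/dx = -(∂F/∂x)/(∂F/∂y) = -(-y·sin(xy) - 8)/(-x·sin(xy) - 8) = -(y·sin(xy) + 8)/(x·sin(xy) + 8)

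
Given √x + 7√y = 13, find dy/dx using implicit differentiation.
Apply d/dx to both sides, remembering that y depends on x. Each occurrence of y therefore brings in a y' = dy/dx via the chain rule.

With F(x, y) equal to the left-hand side minus the right, differentiate F term by term:
  d/dx[√(x)] = 1/(2√(x))
  d/dx[7√(y)] = 7·y'/(2√(y))
  d/dx[-13] = 0
Adding these up, d/dx[F] = 0 becomes
  (1/(2√(x))) + (7/(2√(y)))·y' = 0,
so isolating y',
  dy/dx = -(1/(2√(x)))/(7/(2√(y))) = -√(y)/(7√(x))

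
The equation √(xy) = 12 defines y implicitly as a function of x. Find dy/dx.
Apply d/dx to both sides, remembering that y depends on x. Each occurrence of y therefore brings in a y' = dy/dx via the chain rule.

With F(x, y) equal to the left-hand side minus the right, differentiate F term by term:
  d/dx[√(xy)] = √(xy)(x·y'/2 + y/2)/(xy)
  d/dx[-12] = 0
Adding these up, d/dx[F] = 0 becomes
  (√(xy)/(2x)) + (√(xy)/(2y))·y' = 0,
so isolating y',
  dy/dx = -(√(xy)/(2x))/(√(xy)/(2y)) = -y/x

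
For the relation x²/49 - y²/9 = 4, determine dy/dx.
Differentiate both sides with respect to x, treating y as y(x). By the chain rule, any term containing y contributes a factor of y' = dy/dx when we differentiate it.

Move every term to one side and write the relation as F(x, y) = 0. Term by term,
  d/dx[x^2/49] = 2x/49
  d/dx[-y^2/9] = -2y·y'/9
  d/dx[-4] = 0

The pieces without y' make up ∂F/∂x and the coefficient of y' is ∂F/∂y:
  ∂F/∂x = 2x/49,
  ∂F/∂y = -2y/9.

Since d/dx[F] = ∂F/∂x + (∂F/∂y)·y' = 0, solve for y':
  (∂F/∂y)·y' = -∂F/∂x
  dy/dx = -(∂F/∂x)/(∂F/∂y) = -(2x/49)/(-2y/9) = 9x/(49y)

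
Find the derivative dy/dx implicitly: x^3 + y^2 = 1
Take d/dx of both sides. Since y is implicitly a function of x, the chain rule attaches a y' = dy/dx factor whenever we differentiate through y.

Set F(x, y) = (left side) − (right side), so the curve is F = 0. Differentiating each term of F:
  d/dx[x^3] = 3x^2
  d/dx[y^2] = 2y·y'
  d/dx[-1] = 0

Collecting, the y'-free part is the partial derivative in x and the y' coefficient is the partial derivative in y:
  ∂F/∂x = 3x^2
  ∂F/∂y = 2y

so d/dx[F(x, y(x))] = ∂F/∂x + (∂F/∂y)·y' = 0. Rearranging,
  dy/dx = -(∂F/∂x)/(∂F/∂y) = -(3x^2)/(2y) = -3x^2/(2y)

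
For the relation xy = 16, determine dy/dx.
Differentiate both sides with respect to x, treating y as y(x). By the chain rule, any term containing y contributes a factor of y' = dy/dx when we differentiate it.

Move every term to one side and write the relation as F(x, y) = 0. Term by term,
  d/dx[xy] = x·y' + y
  d/dx[-16] = 0

The pieces without y' make up ∂F/∂x and the coefficient of y' is ∂F/∂y:
  ∂F/∂x = y,
  ∂F/∂y = x.

Since d/dx[F] = ∂F/∂x + (∂F/∂y)·y' = 0, solve for y':
  (∂F/∂y)·y' = -∂F/∂x
  dy/dx = -(∂F/∂x)/(∂F/∂y) = -(y)/(x) = -y/x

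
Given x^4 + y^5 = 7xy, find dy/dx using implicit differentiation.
Apply d/dx to both sides, remembering that y depends on x. Each occurrence of y therefore brings in a y' = dy/dx via the chain rule.

With F(x, y) equal to the left-hand side minus the right, differentiate F term by term:
  d/dx[x^4] = 4x^3
  d/dx[-7xy] = -7x·y' - 7y
  d/dx[y^5] = 5y^4·y'
Adding these up, d/dx[F] = 0 becomes
  (4x^3 - 7y) + (-7x + 5y^4)·y' = 0,
so isolating y',
  dy/dx = -(4x^3 - 7y)/(-7x + 5y^4) = (4x^3 - 7y)/(7x - 5y^4)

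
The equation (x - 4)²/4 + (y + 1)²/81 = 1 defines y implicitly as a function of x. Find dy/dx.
Take d/dx of both sides. Since y is implicitly a function of x, the chain rule attaches a y' = dy/dx factor whenever we differentiate through y.

Set F(x, y) = (left side) − (right side), so the curve is F = 0. Differentiating each term of F:
  d/dx[(x - 4)^2/4] = x/2 - 2
  d/dx[(y + 1)^2/81] = 2·y'(y + 1)/81
  d/dx[-1] = 0

Collecting, the y'-free part is the partial derivative in x and the y' coefficient is the partial derivative in y:
  ∂F/∂x = x/2 - 2
  ∂F/∂y = 2y/81 + 2/81

so d/dx[F(x, y(x))] = ∂F/∂x + (∂F/∂y)·y' = 0. Rearranging,
  dy/dx = -(∂F/∂x)/(∂F/∂y) = -(x/2 - 2)/(2y/81 + 2/81)
        = -((x - 4)/2)/(2(y + 1)/81) = 81(4 - x)/(4(y + 1))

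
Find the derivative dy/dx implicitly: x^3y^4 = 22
Differentiate both sides with respect to x, treating y as y(x). By the chain rule, any term containing y contributes a factor of y' = dy/dx when we differentiate it.

Move every term to one side and write the relation as F(x, y) = 0. Term by term,
  d/dx[x^3y^4] = 4x^3y^3·y' + 3x^2y^4
  d/dx[-22] = 0

The pieces without y' make up ∂F/∂x and the coefficient of y' is ∂F/∂y:
  ∂F/∂x = 3x^2y^4,
  ∂F/∂y = 4x^3y^3.

Since d/dx[F] = ∂F/∂x + (∂F/∂y)·y' = 0, solve for y':
  (∂F/∂y)·y' = -∂F/∂x
  dy/dx = -(∂F/∂x)/(∂F/∂y) = -(3x^2y^4)/(4x^3y^3) = -3y/(4x)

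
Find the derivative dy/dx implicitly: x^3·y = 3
Apply d/dx to both sides, remembering that y depends on x. Each occurrence of y therefore brings in a y' = dy/dx via the chain rule.

With F(x, y) equal to the left-hand side minus the right, differentiate F term by term:
  d/dx[x^3y] = x^3·y' + 3x^2y
  d/dx[-3] = 0
Adding these up, d/dx[F] = 0 becomes
  (3x^2y) + (x^3)·y' = 0,
so isolating y',
  dy/dx = -(3x^2y)/(x^3) = -3y/x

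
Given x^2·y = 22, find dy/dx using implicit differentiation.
Differentiate both sides with respect to x, treating y as y(x). By the chain rule, any term containing y contributes a factor of y' = dy/dx when we differentiate it.

Move every term to one side and write the relation as F(x, y) = 0. Term by term,
  d/dx[x^2y] = x^2·y' + 2xy
  d/dx[-22] = 0

The pieces without y' make up ∂F/∂x and the coefficient of y' is ∂F/∂y:
  ∂F/∂x = 2xy,
  ∂F/∂y = x^2.

Since d/dx[F] = ∂F/∂x + (∂F/∂y)·y' = 0, solve for y':
  (∂F/∂y)·y' = -∂F/∂x
  dy/dx = -(∂F/∂x)/(∂F/∂y) = -(2xy)/(x^2) = -2y/x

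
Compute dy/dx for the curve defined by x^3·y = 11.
Apply d/dx to both sides, remembering that y depends on x. Each occurrence of y therefore brings in a y' = dy/dx via the chain rule.

With F(x, y) equal to the left-hand side minus the right, differentiate F term by term:
  d/dx[x^3y] = x^3·y' + 3x^2y
  d/dx[-11] = 0
Adding these up, d/dx[F] = 0 becomes
  (3x^2y) + (x^3)·y' = 0,
so isolating y',
  dy/dx = -(3x^2y)/(x^3) = -3y/x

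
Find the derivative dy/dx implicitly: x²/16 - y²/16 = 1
Apply d/dx to both sides, remembering that y depends on x. Each occurrence of y therefore brings in a y' = dy/dx via the chain rule.

With F(x, y) equal to the left-hand side minus the right, differentiate F term by term:
  d/dx[x^2/16] = x/8
  d/dx[-y^2/16] = -y·y'/8
  d/dx[-1] = 0
Adding these up, d/dx[F] = 0 becomes
  (x/8) + (-y/8)·y' = 0,
so isolating y',
  dy/dx = -(x/8)/(-y/8) = x/y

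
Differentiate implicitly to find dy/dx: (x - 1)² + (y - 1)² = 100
Take d/dx of both sides. Since y is implicitly a function of x, the chain rule attaches a y' = dy/dx factor whenever we differentiate through y.

Set F(x, y) = (left side) − (right side), so the curve is F = 0. Differentiating each term of F:
  d/dx[(x - 1)^2] = 2x - 2
  d/dx[(y - 1)^2] = 2·y'(y - 1)
  d/dx[-100] = 0

Collecting, the y'-free part is the partial derivative in x and the y' coefficient is the partial derivative in y:
  ∂F/∂x = 2x - 2
  ∂F/∂y = 2y - 2

so d/dx[F(x, y(x))] = ∂F/∂x + (∂F/∂y)·y' = 0. Rearranging,
  dy/dx = -(∂F/∂x)/(∂F/∂y) = -(2x - 2)/(2y - 2) = (1 - x)/(y - 1)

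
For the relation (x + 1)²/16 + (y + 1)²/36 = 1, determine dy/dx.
Take d/dx of both sides. Since y is implicitly a function of x, the chain rule attaches a y' = dy/dx factor whenever we differentiate through y.

Set F(x, y) = (left side) − (right side), so the curve is F = 0. Differentiating each term of F:
  d/dx[(x + 1)^2/16] = x/8 + 1/8
  d/dx[(y + 1)^2/36] = y'(y + 1)/18
  d/dx[-1] = 0

Collecting, the y'-free part is the partial derivative in x and the y' coefficient is the partial derivative in y:
  ∂F/∂x = x/8 + 1/8
  ∂F/∂y = y/18 + 1/18

so d/dx[F(x, y(x))] = ∂F/∂x + (∂F/∂y)·y' = 0. Rearranging,
  dy/dx = -(∂F/∂x)/(∂F/∂y) = -(x/8 + 1/8)/(y/18 + 1/18)
        = -((x + 1)/8)/((y + 1)/18) = 9(-x - 1)/(4(y + 1))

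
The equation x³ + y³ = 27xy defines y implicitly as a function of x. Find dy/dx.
Differentiate the relation implicitly: treat y = y(x) and apply the chain rule, so every y-derivative picks up a y' = dy/dx factor.

With everything moved to the left-hand side, differentiate term by term:
  d/dx[x^3] = 3x^2
  d/dx[-27xy] = -27x·y' - 27y
  d/dx[y^3] = 3y^2·y'

Separating the contributions that come from x directly and those that come through y:
  without y':      3x^2 - 27y
  multiplying y':  -27x + 3y^2

so (3x^2 - 27y) + (-27x + 3y^2)·y' = 0, and therefore
  dy/dx = -(3x^2 - 27y)/(-27x + 3y^2) = (x^2 - 9y)/(9x - y^2)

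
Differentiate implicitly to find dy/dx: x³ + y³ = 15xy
Take d/dx of both sides. Since y is implicitly a function of x, the chain rule attaches a y' = dy/dx factor whenever we differentiate through y.

Set F(x, y) = (left side) − (right side), so the curve is F = 0. Differentiating each term of F:
  d/dx[x^3] = 3x^2
  d/dx[-15xy] = -15x·y' - 15y
  d/dx[y^3] = 3y^2·y'

Collecting, the y'-free part is the partial derivative in x and the y' coefficient is the partial derivative in y:
  ∂F/∂x = 3x^2 - 15y
  ∂F/∂y = -15x + 3y^2

so d/dx[F(x, y(x))] = ∂F/∂x + (∂F/∂y)·y' = 0. Rearranging,
  dy/dx = -(∂F/∂x)/(∂F/∂y) = -(3x^2 - 15y)/(-15x + 3y^2) = (x^2 - 5y)/(5x - y^2)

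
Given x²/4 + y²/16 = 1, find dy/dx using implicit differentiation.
Apply d/dx to both sides, remembering that y depends on x. Each occurrence of y therefore brings in a y' = dy/dx via the chain rule.

With F(x, y) equal to the left-hand side minus the right, differentiate F term by term:
  d/dx[x^2/4] = x/2
  d/dx[y^2/16] = y·y'/8
  d/dx[-1] = 0
Adding these up, d/dx[F] = 0 becomes
  (x/2) + (y/8)·y' = 0,
so isolating y',
  dy/dx = -(x/2)/(y/8) = -4x/y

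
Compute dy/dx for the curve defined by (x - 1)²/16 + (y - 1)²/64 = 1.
Differentiate both sides with respect to x, treating y as y(x). By the chain rule, any term containing y contributes a factor of y' = dy/dx when we differentiate it.

Move every term to one side and write the relation as F(x, y) = 0. Term by term,
  d/dx[(x - 1)^2/16] = x/8 - 1/8
  d/dx[(y - 1)^2/64] = y'(y - 1)/32
  d/dx[-1] = 0

The pieces without y' make up ∂F/∂x and the coefficient of y' is ∂F/∂y:
  ∂F/∂x = x/8 - 1/8,
  ∂F/∂y = y/32 - 1/32.

Since d/dx[F] = ∂F/∂x + (∂F/∂y)·y' = 0, solve for y':
  (∂F/∂y)·y' = -∂F/∂x
  dy/dx = -(∂F/∂x)/(∂F/∂y) = -(x/8 - 1/8)/(y/32 - 1/32)
        = -((x - 1)/8)/((y - 1)/32) = 4(1 - x)/(y - 1)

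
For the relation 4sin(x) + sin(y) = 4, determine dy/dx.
Take d/dx of both sides. Since y is implicitly a function of x, the chain rule attaches a y' = dy/dx factor whenever we differentiate through y.

Set F(x, y) = (left side) − (right side), so the curve is F = 0. Differentiating each term of F:
  d/dx[4sin(x)] = 4cos(x)
  d/dx[sin(y)] = y'·cos(y)
  d/dx[-4] = 0

Collecting, the y'-free part is the partial derivative in x and the y' coefficient is the partial derivative in y:
  ∂F/∂x = 4cos(x)
  ∂F/∂y = cos(y)

so d/dx[F(x, y(x))] = ∂F/∂x + (∂F/∂y)·y' = 0. Rearranging,
  dy/dx = -(∂F/∂x)/(∂F/∂y) = -(4cos(x))/(cos(y)) = -4cos(x)/cos(y)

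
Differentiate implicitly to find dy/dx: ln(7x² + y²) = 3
Apply d/dx to both sides, remembering that y depends on x. Each occurrence of y therefore brings in a y' = dy/dx via the chain rule.

With F(x, y) equal to the left-hand side minus the right, differentiate F term by term:
  d/dx[ln(7x^2 + y^2)] = (14x + 2y·y')/(7x^2 + y^2)
  d/dx[-3] = 0
Adding these up, d/dx[F] = 0 becomes
  (14x/(7x^2 + y^2)) + (2y/(7x^2 + y^2))·y' = 0,
so isolating y',
  dy/dx = -(14x/(7x^2 + y^2))/(2y/(7x^2 + y^2)) = -7x/y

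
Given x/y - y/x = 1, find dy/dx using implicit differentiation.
Differentiate both sides with respect to x, treating y as y(x). By the chain rule, any term containing y contributes a factor of y' = dy/dx when we differentiate it.

Move every term to one side and write the relation as F(x, y) = 0. Term by term,
  d/dx[x/y] = -x·y'/y^2 + 1/y
  d/dx[-y/x] = -y'/x + y/x^2
  d/dx[-1] = 0

The pieces without y' make up ∂F/∂x and the coefficient of y' is ∂F/∂y:
  ∂F/∂x = 1/y + y/x^2,
  ∂F/∂y = -x/y^2 - 1/x.

Since d/dx[F] = ∂F/∂x + (∂F/∂y)·y' = 0, solve for y':
  (∂F/∂y)·y' = -∂F/∂x
  dy/dx = -(∂F/∂x)/(∂F/∂y) = -(1/y + y/x^2)/(-x/y^2 - 1/x)
        = -((x^2 + y^2)/(x^2y))/(-(x^2 + y^2)/(xy^2)) = y/x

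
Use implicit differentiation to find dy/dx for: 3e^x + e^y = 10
Differentiate both sides with respect to x, treating y as y(x). By the chain rule, any term containing y contributes a factor of y' = dy/dx when we differentiate it.

Move every term to one side and write the relation as F(x, y) = 0. Term by term,
  d/dx[3e^(x)] = 3e^(x)
  d/dx[e^(y)] = y'·e^(y)
  d/dx[-10] = 0

The pieces without y' make up ∂F/∂x and the coefficient of y' is ∂F/∂y:
  ∂F/∂x = 3e^(x),
  ∂F/∂y = e^(y).

Since d/dx[F] = ∂F/∂x + (∂F/∂y)·y' = 0, solve for y':
  (∂F/∂y)·y' = -∂F/∂x
  dy/dx = -(∂F/∂x)/(∂F/∂y) = -(3e^(x))/(e^(y)) = -3e^(x - y)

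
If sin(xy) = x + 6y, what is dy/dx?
Apply d/dx to both sides, remembering that y depends on x. Each occurrence of y therefore brings in a y' = dy/dx via the chain rule.

With F(x, y) equal to the left-hand side minus the right, differentiate F term by term:
  d/dx[-x] = -1
  d/dx[-6y] = -6·y'
  d/dx[sin(xy)] = (x·y' + y)·cos(xy)
Adding these up, d/dx[F] = 0 becomes
  (y·cos(xy) - 1) + (x·cos(xy) - 6)·y' = 0,
so isolating y',
  dy/dx = -(y·cos(xy) - 1)/(x·cos(xy) - 6) = (-y·cos(xy) + 1)/(x·cos(xy) - 6)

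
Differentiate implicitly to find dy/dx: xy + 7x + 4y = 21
Take d/dx of both sides. Since y is implicitly a function of x, the chain rule attaches a y' = dy/dx factor whenever we differentiate through y.

Set F(x, y) = (left side) − (right side), so the curve is F = 0. Differentiating each term of F:
  d/dx[xy] = x·y' + y
  d/dx[7x] = 7
  d/dx[4y] = 4·y'
  d/dx[-21] = 0

Collecting, the y'-free part is the partial derivative in x and the y' coefficient is the partial derivative in y:
  ∂F/∂x = y + 7
  ∂F/∂y = x + 4

so d/dx[F(x, y(x))] = ∂F/∂x + (∂F/∂y)·y' = 0. Rearranging,
  dy/dx = -(∂F/∂x)/(∂F/∂y) = -(y + 7)/(x + 4) = (-y - 7)/(x + 4)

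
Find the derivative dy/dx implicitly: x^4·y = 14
Apply d/dx to both sides, remembering that y depends on x. Each occurrence of y therefore brings in a y' = dy/dx via the chain rule.

With F(x, y) equal to the left-hand side minus the right, differentiate F term by term:
  d/dx[x^4y] = x^4·y' + 4x^3y
  d/dx[-14] = 0
Adding these up, d/dx[F] = 0 becomes
  (4x^3y) + (x^4)·y' = 0,
so isolating y',
  dy/dx = -(4x^3y)/(x^4) = -4y/x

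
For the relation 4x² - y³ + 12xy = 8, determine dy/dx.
Apply d/dx to both sides, remembering that y depends on x. Each occurrence of y therefore brings in a y' = dy/dx via the chain rule.

With F(x, y) equal to the left-hand side minus the right, differentiate F term by term:
  d/dx[4x^2] = 8x
  d/dx[12xy] = 12x·y' + 12y
  d/dx[-y^3] = -3y^2·y'
  d/dx[-8] = 0
Adding these up, d/dx[F] = 0 becomes
  (8x + 12y) + (12x - 3y^2)·y' = 0,
so isolating y',
  dy/dx = -(8x + 12y)/(12x - 3y^2) = 4(-2x - 3y)/(3(4x - y^2))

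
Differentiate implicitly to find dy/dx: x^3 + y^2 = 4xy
Differentiate the relation implicitly: treat y = y(x) and apply the chain rule, so every y-derivative picks up a y' = dy/dx factor.

With everything moved to the left-hand side, differentiate term by term:
  d/dx[x^3] = 3x^2
  d/dx[-4xy] = -4x·y' - 4y
  d/dx[y^2] = 2y·y'

Separating the contributions that come from x directly and those that come through y:
  without y':      3x^2 - 4y
  multiplying y':  -4x + 2y

so (3x^2 - 4y) + (-4x + 2y)·y' = 0, and therefore
  dy/dx = -(3x^2 - 4y)/(-4x + 2y) = (3x^2 - 4y)/(2(2x - y))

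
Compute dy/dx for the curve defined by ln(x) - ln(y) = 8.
Apply d/dx to both sides, remembering that y depends on x. Each occurrence of y therefore brings in a y' = dy/dx via the chain rule.

With F(x, y) equal to the left-hand side minus the right, differentiate F term by term:
  d/dx[ln(x)] = 1/x
  d/dx[-ln(y)] = -y'/y
  d/dx[-8] = 0
Adding these up, d/dx[F] = 0 becomes
  (1/x) + (-1/y)·y' = 0,
so isolating y',
  dy/dx = -(1/x)/(-1/y) = y/x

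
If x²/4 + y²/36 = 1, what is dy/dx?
Differentiate the relation implicitly: treat y = y(x) and apply the chain rule, so every y-derivative picks up a y' = dy/dx factor.

With everything moved to the left-hand side, differentiate term by term:
  d/dx[x^2/4] = x/2
  d/dx[y^2/36] = y·y'/18
  d/dx[-1] = 0

Separating the contributions that come from x directly and those that come through y:
  without y':      x/2
  multiplying y':  y/18

so (x/2) + (y/18)·y' = 0, and therefore
  dy/dx = -(x/2)/(y/18) = -9x/y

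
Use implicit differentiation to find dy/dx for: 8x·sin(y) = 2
Differentiate the relation implicitly: treat y = y(x) and apply the chain rule, so every y-derivative picks up a y' = dy/dx factor.

With everything moved to the left-hand side, differentiate term by term:
  d/dx[8x·sin(y)] = 8x·y'·cos(y) + 8sin(y)
  d/dx[-2] = 0

Separating the contributions that come from x directly and those that come through y:
  without y':      8sin(y)
  multiplying y':  8x·cos(y)

so (8sin(y)) + (8x·cos(y))·y' = 0, and therefore
  dy/dx = -(8sin(y))/(8x·cos(y)) = -tan(y)/x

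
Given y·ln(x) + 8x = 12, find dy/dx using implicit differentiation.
Take d/dx of both sides. Since y is implicitly a function of x, the chain rule attaches a y' = dy/dx factor whenever we differentiate through y.

Set F(x, y) = (left side) − (right side), so the curve is F = 0. Differentiating each term of F:
  d/dx[8x] = 8
  d/dx[y·ln(x)] = y'·ln(x) + y/x
  d/dx[-12] = 0

Collecting, the y'-free part is the partial derivative in x and the y' coefficient is the partial derivative in y:
  ∂F/∂x = 8 + y/x
  ∂F/∂y = ln(x)

so d/dx[F(x, y(x))] = ∂F/∂x + (∂F/∂y)·y' = 0. Rearranging,
  dy/dx = -(∂F/∂x)/(∂F/∂y) = -(8 + y/x)/(ln(x))
        = -((8x + y)/x)/(ln(x)) = (-8x - y)/(x·ln(x))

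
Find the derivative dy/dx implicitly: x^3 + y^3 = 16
Take d/dx of both sides. Since y is implicitly a function of x, the chain rule attaches a y' = dy/dx factor whenever we differentiate through y.

Set F(x, y) = (left side) − (right side), so the curve is F = 0. Differentiating each term of F:
  d/dx[x^3] = 3x^2
  d/dx[y^3] = 3y^2·y'
  d/dx[-16] = 0

Collecting, the y'-free part is the partial derivative in x and the y' coefficient is the partial derivative in y:
  ∂F/∂x = 3x^2
  ∂F/∂y = 3y^2

so d/dx[F(x, y(x))] = ∂F/∂x + (∂F/∂y)·y' = 0. Rearranging,
  dy/dx = -(∂F/∂x)/(∂F/∂y) = -(3x^2)/(3y^2) = -x^2/y^2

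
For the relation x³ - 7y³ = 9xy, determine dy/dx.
Differentiate the relation implicitly: treat y = y(x) and apply the chain rule, so every y-derivative picks up a y' = dy/dx factor.

With everything moved to the left-hand side, differentiate term by term:
  d/dx[x^3] = 3x^2
  d/dx[-9xy] = -9x·y' - 9y
  d/dx[-7y^3] = -21y^2·y'

Separating the contributions that come from x directly and those that come through y:
  without y':      3x^2 - 9y
  multiplying y':  -9x - 21y^2

so (3x^2 - 9y) + (-9x - 21y^2)·y' = 0, and therefore
  dy/dx = -(3x^2 - 9y)/(-9x - 21y^2) = (x^2 - 3y)/(3x + 7y^2)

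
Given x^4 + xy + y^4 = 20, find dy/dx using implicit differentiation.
Take d/dx of both sides. Since y is implicitly a function of x, the chain rule attaches a y' = dy/dx factor whenever we differentiate through y.

Set F(x, y) = (left side) − (right side), so the curve is F = 0. Differentiating each term of F:
  d/dx[x^4] = 4x^3
  d/dx[xy] = x·y' + y
  d/dx[y^4] = 4y^3·y'
  d/dx[-20] = 0

Collecting, the y'-free part is the partial derivative in x and the y' coefficient is the partial derivative in y:
  ∂F/∂x = 4x^3 + y
  ∂F/∂y = x + 4y^3

so d/dx[F(x, y(x))] = ∂F/∂x + (∂F/∂y)·y' = 0. Rearranging,
  dy/dx = -(∂F/∂x)/(∂F/∂y) = -(4x^3 + y)/(x + 4y^3) = (-4x^3 - y)/(x + 4y^3)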